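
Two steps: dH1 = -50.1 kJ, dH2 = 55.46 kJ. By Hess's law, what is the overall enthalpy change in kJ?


Hess's law: enthalpy is a state function, so add the step enthalpies.
dH_total = dH1 + dH2 = -50.1 + (55.46)
dH_total = 5.36 kJ:

5.36 kJ


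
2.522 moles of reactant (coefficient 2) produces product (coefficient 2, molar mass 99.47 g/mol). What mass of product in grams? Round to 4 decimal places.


Use the coefficient ratio to convert reactant moles to product moles, then multiply by the product's molar mass.
moles_P = moles_R * (coeff_P / coeff_R) = 2.522 * (2/2) = 2.522
mass_P = moles_P * M_P = 2.522 * 99.47
mass_P = 250.86334 g, rounded to 4 dp:

250.8633 g


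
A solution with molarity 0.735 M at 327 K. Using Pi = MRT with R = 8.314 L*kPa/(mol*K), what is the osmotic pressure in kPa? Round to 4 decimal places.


Osmotic pressure (van't Hoff): Pi = M*R*T.
RT = 8.314 * 327 = 2718.678
Pi = 0.735 * 2718.678
Pi = 1998.22833 kPa, rounded to 4 dp:

1998.2283 kPa


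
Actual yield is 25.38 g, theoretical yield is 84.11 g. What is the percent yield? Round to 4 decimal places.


% yield = 100 * actual / theoretical
% yield = 100 * 25.38 / 84.11
% yield = 30.17477113 %, rounded to 4 dp:

30.1748 %


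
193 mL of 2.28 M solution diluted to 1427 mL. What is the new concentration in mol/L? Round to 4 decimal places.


Dilution: M1*V1 = M2*V2, solve for M2.
M2 = M1*V1 / V2
M2 = 2.28 * 193 / 1427
M2 = 440.04 / 1427
M2 = 0.3083672 mol/L, rounded to 4 dp:

0.3084 mol/L


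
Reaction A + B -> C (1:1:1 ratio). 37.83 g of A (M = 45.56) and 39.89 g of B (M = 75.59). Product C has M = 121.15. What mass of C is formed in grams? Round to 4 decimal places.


Find moles of each reactant; the smaller value is the limiting reagent in a 1:1:1 reaction, so moles_C equals moles of the limiter.
n_A = mass_A / M_A = 37.83 / 45.56 = 0.830334 mol
n_B = mass_B / M_B = 39.89 / 75.59 = 0.527715 mol
Limiting reagent: B (smaller), n_limiting = 0.527715 mol
mass_C = n_limiting * M_C = 0.527715 * 121.15
mass_C = 63.93267225 g, rounded to 4 dp:

63.9327 g


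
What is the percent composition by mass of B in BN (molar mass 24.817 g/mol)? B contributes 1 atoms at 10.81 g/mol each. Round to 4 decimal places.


pct = 100 * (n_elem * M_elem) / M_total
mass_contribution = 1 * 10.81 = 10.81 g/mol
pct = 100 * 10.81 / 24.817
pct = 43.55885079 %, rounded to 4 dp:

43.5589 %


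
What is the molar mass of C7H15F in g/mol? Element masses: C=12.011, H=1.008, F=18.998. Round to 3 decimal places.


M = sum(count * atomic_mass) over atoms.
M = 7*12.011 + 15*1.008 + 1*18.998
M = 84.077 + 15.12 + 18.998
M = 118.195 g/mol, rounded to 3 dp:

118.195 g/mol


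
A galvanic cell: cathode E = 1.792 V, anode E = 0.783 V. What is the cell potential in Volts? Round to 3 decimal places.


Standard cell potential: E_cell = E_cathode - E_anode.
E_cell = 1.792 - (0.783)
E_cell = 1.009 V, rounded to 3 dp:

1.009 V


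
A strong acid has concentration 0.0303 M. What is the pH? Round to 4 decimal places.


A strong acid dissociates completely, so [H+] equals the given concentration.
pH = -log10([H+]) = -log10(0.0303)
pH = 1.51855737, rounded to 4 dp:

1.5186


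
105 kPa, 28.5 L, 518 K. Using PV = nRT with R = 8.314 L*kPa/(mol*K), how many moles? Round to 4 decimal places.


PV = nRT, solve for n = PV / (RT).
PV = 105 * 28.5 = 2992.5
RT = 8.314 * 518 = 4306.652
n = 2992.5 / 4306.652
n = 0.69485531 mol, rounded to 4 dp:

0.6949 mol


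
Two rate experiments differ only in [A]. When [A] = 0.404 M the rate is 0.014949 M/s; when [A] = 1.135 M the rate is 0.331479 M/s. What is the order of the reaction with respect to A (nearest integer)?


Rate is proportional to [A]^n, so rate2/rate1 = ([A]2/[A]1)^n. Take logs to solve for n.
rate2/rate1 = 0.331479 / 0.014949 = 22.174
[A]2/[A]1 = 1.135 / 0.404 = 2.8094
n = ln(22.174) / ln(2.8094) = 3.0
Nearest integer order:

3


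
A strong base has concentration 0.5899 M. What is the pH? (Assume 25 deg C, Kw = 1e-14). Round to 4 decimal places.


A strong base dissociates completely, so [OH-] equals the given concentration.
pOH = -log10([OH-]) = -log10(0.5899) = 0.229222
pH = 14 - pOH = 14 - 0.229222
pH = 13.770778, rounded to 4 dp:

13.7708


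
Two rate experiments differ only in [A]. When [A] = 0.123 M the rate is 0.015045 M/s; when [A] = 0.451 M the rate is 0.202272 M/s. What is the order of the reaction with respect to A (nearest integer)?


Rate is proportional to [A]^n, so rate2/rate1 = ([A]2/[A]1)^n. Take logs to solve for n.
rate2/rate1 = 0.202272 / 0.015045 = 13.4445
[A]2/[A]1 = 0.451 / 0.123 = 3.6667
n = ln(13.4445) / ln(3.6667) = 2.0
Nearest integer order:

2


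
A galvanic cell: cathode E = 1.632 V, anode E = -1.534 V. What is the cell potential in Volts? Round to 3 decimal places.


Standard cell potential: E_cell = E_cathode - E_anode.
E_cell = 1.632 - (-1.534)
E_cell = 3.166 V, rounded to 3 dp:

3.166 V


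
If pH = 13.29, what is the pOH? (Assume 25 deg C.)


At 25 deg C, pH + pOH = 14.
pOH = 14 - pH = 14 - 13.29
pOH = 0.71:

0.71


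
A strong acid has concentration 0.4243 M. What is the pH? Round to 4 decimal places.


A strong acid dissociates completely, so [H+] equals the given concentration.
pH = -log10([H+]) = -log10(0.4243)
pH = 0.37232697, rounded to 4 dp:

0.3723


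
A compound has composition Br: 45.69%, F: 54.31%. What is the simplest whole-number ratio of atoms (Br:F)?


Assume 100 g of compound, divide each mass% by atomic mass to get moles, then normalize by the smallest to get a raw atom ratio.
Moles per 100 g: Br: 45.69/79.904 = 0.5718, F: 54.31/18.998 = 2.8587
Raw ratio (divide by min = 0.5718): Br: 1.0, F: 4.999
Multiply by 1 to clear fractions: Br: 1.0 ~= 1, F: 4.999 ~= 5
Reduce by GCD to get the simplest whole-number ratio:

1:5


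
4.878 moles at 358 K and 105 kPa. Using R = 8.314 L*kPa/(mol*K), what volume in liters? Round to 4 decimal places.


PV = nRT, solve for V = nRT / P.
nRT = 4.878 * 8.314 * 358 = 14518.9377
V = 14518.9377 / 105
V = 138.27559714 L, rounded to 4 dp:

138.2756 L


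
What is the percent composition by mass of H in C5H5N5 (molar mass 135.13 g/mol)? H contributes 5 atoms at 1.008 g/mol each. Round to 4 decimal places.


pct = 100 * (n_elem * M_elem) / M_total
mass_contribution = 5 * 1.008 = 5.04 g/mol
pct = 100 * 5.04 / 135.13
pct = 3.72974173 %, rounded to 4 dp:

3.7297 %


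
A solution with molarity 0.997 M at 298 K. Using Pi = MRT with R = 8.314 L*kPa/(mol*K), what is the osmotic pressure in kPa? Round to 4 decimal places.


Osmotic pressure (van't Hoff): Pi = M*R*T.
RT = 8.314 * 298 = 2477.572
Pi = 0.997 * 2477.572
Pi = 2470.139284 kPa, rounded to 4 dp:

2470.1393 kPa


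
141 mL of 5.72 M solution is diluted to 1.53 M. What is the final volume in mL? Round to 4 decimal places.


Dilution: M1*V1 = M2*V2, solve for V2.
V2 = M1*V1 / M2
V2 = 5.72 * 141 / 1.53
V2 = 806.52 / 1.53
V2 = 527.1372549 mL, rounded to 4 dp:

527.1373 mL


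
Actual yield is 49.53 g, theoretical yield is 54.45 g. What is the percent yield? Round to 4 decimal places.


% yield = 100 * actual / theoretical
% yield = 100 * 49.53 / 54.45
% yield = 90.96418733 %, rounded to 4 dp:

90.9642 %


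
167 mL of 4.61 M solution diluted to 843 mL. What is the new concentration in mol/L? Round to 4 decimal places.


Dilution: M1*V1 = M2*V2, solve for M2.
M2 = M1*V1 / V2
M2 = 4.61 * 167 / 843
M2 = 769.87 / 843
M2 = 0.9132503 mol/L, rounded to 4 dp:

0.9133 mol/L


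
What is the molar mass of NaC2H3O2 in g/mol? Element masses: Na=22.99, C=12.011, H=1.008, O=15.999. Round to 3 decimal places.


M = sum(count * atomic_mass) over atoms.
M = 1*22.99 + 2*12.011 + 3*1.008 + 2*15.999
M = 22.99 + 24.022 + 3.024 + 31.998
M = 82.034 g/mol, rounded to 3 dp:

82.034 g/mol


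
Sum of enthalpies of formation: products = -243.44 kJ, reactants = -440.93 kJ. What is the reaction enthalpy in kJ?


dH_rxn = sum(dH_f products) - sum(dH_f reactants)
dH_rxn = -243.44 - (-440.93)
dH_rxn = 197.49 kJ:

197.49 kJ


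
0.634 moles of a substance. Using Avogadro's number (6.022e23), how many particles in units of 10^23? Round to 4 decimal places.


N = n * NA, then divide by 1e23 for the requested units.
N / 1e23 = n * 6.022
N / 1e23 = 0.634 * 6.022
N / 1e23 = 3.817948, rounded to 4 dp:

3.8179


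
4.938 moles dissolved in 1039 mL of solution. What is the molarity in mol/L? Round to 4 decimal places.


Convert volume to liters: V_L = V_mL / 1000.
V_L = 1039 / 1000 = 1.039 L
M = n / V_L = 4.938 / 1.039
M = 4.75264678 mol/L, rounded to 4 dp:

4.7526 mol/L


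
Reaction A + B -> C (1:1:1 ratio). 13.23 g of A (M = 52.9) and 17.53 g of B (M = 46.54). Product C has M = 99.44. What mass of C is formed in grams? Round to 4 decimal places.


Find moles of each reactant; the smaller value is the limiting reagent in a 1:1:1 reaction, so moles_C equals moles of the limiter.
n_A = mass_A / M_A = 13.23 / 52.9 = 0.250095 mol
n_B = mass_B / M_B = 17.53 / 46.54 = 0.376665 mol
Limiting reagent: A (smaller), n_limiting = 0.250095 mol
mass_C = n_limiting * M_C = 0.250095 * 99.44
mass_C = 24.8694468 g, rounded to 4 dp:

24.8694 g


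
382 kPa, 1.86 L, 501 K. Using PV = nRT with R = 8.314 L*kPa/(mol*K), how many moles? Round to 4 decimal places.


PV = nRT, solve for n = PV / (RT).
PV = 382 * 1.86 = 710.52
RT = 8.314 * 501 = 4165.314
n = 710.52 / 4165.314
n = 0.17058018 mol, rounded to 4 dp:

0.1706 mol


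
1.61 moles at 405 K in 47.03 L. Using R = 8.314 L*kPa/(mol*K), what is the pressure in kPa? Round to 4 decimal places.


PV = nRT, solve for P = nRT / V.
nRT = 1.61 * 8.314 * 405 = 5421.1437
P = 5421.1437 / 47.03
P = 115.26990644 kPa, rounded to 4 dp:

115.2699 kPa


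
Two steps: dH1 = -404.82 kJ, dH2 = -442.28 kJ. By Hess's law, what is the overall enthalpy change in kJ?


Hess's law: enthalpy is a state function, so add the step enthalpies.
dH_total = dH1 + dH2 = -404.82 + (-442.28)
dH_total = -847.1 kJ:

-847.10 kJ


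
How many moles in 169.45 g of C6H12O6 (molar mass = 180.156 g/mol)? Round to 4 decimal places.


n = mass / M
n = 169.45 / 180.156
n = 0.94057372 mol, rounded to 4 dp:

0.9406 mol


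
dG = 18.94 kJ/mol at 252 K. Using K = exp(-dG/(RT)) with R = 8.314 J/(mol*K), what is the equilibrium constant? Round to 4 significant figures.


dG is in kJ/mol; multiply by 1000 to match R in J/(mol*K).
RT = 8.314 * 252 = 2095.128 J/mol
exponent = -dG*1000 / (RT) = -(18.94*1000) / 2095.128 = -9.04002047
K = exp(-9.04002047)
K = 0.00011856841, rounded to 4 significant figures:

0.0001186


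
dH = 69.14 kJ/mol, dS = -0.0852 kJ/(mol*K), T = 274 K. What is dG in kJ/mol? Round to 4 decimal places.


Gibbs: dG = dH - T*dS (consistent units, dS already in kJ/(mol*K)).
T*dS = 274 * -0.0852 = -23.3448
dG = 69.14 - (-23.3448)
dG = 92.4848 kJ/mol, rounded to 4 dp:

92.4848 kJ/mol


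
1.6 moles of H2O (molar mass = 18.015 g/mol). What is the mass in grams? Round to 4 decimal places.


mass = n * M
mass = 1.6 * 18.015
mass = 28.824 g, rounded to 4 dp:

28.8240 g


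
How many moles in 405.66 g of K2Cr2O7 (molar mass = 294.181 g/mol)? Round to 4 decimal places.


n = mass / M
n = 405.66 / 294.181
n = 1.37894697 mol, rounded to 4 dp:

1.3789 mol


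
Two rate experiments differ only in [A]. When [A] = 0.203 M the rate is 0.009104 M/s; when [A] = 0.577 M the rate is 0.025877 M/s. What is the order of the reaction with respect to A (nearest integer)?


Rate is proportional to [A]^n, so rate2/rate1 = ([A]2/[A]1)^n. Take logs to solve for n.
rate2/rate1 = 0.025877 / 0.009104 = 2.8424
[A]2/[A]1 = 0.577 / 0.203 = 2.8424
n = ln(2.8424) / ln(2.8424) = 1.0
Nearest integer order:

1


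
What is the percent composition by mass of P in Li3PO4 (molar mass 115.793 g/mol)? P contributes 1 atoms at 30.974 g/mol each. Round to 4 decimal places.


pct = 100 * (n_elem * M_elem) / M_total
mass_contribution = 1 * 30.974 = 30.974 g/mol
pct = 100 * 30.974 / 115.793
pct = 26.74945808 %, rounded to 4 dp:

26.7495 %


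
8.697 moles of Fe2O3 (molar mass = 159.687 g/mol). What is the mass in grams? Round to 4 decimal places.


mass = n * M
mass = 8.697 * 159.687
mass = 1388.797839 g, rounded to 4 dp:

1388.7978 g


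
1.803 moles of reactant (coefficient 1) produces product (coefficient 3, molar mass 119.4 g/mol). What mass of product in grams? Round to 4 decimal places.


Use the coefficient ratio to convert reactant moles to product moles, then multiply by the product's molar mass.
moles_P = moles_R * (coeff_P / coeff_R) = 1.803 * (3/1) = 5.409
mass_P = moles_P * M_P = 5.409 * 119.4
mass_P = 645.8346 g, rounded to 4 dp:

645.8346 g


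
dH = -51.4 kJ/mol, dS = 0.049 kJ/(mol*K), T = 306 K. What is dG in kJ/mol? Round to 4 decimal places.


Gibbs: dG = dH - T*dS (consistent units, dS already in kJ/(mol*K)).
T*dS = 306 * 0.049 = 14.994
dG = -51.4 - (14.994)
dG = -66.394 kJ/mol, rounded to 4 dp:

-66.3940 kJ/mol


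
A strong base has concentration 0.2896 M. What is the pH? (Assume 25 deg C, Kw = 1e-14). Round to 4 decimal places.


A strong base dissociates completely, so [OH-] equals the given concentration.
pOH = -log10([OH-]) = -log10(0.2896) = 0.538201
pH = 14 - pOH = 14 - 0.538201
pH = 13.461799, rounded to 4 dp:

13.4618


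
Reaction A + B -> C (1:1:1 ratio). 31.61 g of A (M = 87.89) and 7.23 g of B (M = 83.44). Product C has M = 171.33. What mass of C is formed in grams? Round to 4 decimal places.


Find moles of each reactant; the smaller value is the limiting reagent in a 1:1:1 reaction, so moles_C equals moles of the limiter.
n_A = mass_A / M_A = 31.61 / 87.89 = 0.359654 mol
n_B = mass_B / M_B = 7.23 / 83.44 = 0.086649 mol
Limiting reagent: B (smaller), n_limiting = 0.086649 mol
mass_C = n_limiting * M_C = 0.086649 * 171.33
mass_C = 14.84557317 g, rounded to 4 dp:

14.8456 g


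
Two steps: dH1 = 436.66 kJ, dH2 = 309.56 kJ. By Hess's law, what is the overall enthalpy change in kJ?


Hess's law: enthalpy is a state function, so add the step enthalpies.
dH_total = dH1 + dH2 = 436.66 + (309.56)
dH_total = 746.22 kJ:

746.22 kJ


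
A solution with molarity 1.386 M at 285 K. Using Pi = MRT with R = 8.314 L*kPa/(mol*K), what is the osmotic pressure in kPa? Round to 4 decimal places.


Osmotic pressure (van't Hoff): Pi = M*R*T.
RT = 8.314 * 285 = 2369.49
Pi = 1.386 * 2369.49
Pi = 3284.11314 kPa, rounded to 4 dp:

3284.1131 kPa


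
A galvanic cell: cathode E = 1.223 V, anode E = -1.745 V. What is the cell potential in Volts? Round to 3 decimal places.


Standard cell potential: E_cell = E_cathode - E_anode.
E_cell = 1.223 - (-1.745)
E_cell = 2.968 V, rounded to 3 dp:

2.968 V


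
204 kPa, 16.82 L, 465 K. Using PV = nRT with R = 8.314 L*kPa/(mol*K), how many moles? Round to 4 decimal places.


PV = nRT, solve for n = PV / (RT).
PV = 204 * 16.82 = 3431.28
RT = 8.314 * 465 = 3866.01
n = 3431.28 / 3866.01
n = 0.88755073 mol, rounded to 4 dp:

0.8876 mol


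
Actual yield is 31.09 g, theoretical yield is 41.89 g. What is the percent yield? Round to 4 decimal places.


% yield = 100 * actual / theoretical
% yield = 100 * 31.09 / 41.89
% yield = 74.2181905 %, rounded to 4 dp:

74.2182 %


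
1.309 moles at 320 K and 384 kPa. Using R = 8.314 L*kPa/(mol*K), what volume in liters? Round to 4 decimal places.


PV = nRT, solve for V = nRT / P.
nRT = 1.309 * 8.314 * 320 = 3482.5683
V = 3482.5683 / 384
V = 9.06918828 L, rounded to 4 dp:

9.0692 L


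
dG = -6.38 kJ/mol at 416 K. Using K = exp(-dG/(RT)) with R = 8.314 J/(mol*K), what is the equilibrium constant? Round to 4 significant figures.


dG is in kJ/mol; multiply by 1000 to match R in J/(mol*K).
RT = 8.314 * 416 = 3458.624 J/mol
exponent = -dG*1000 / (RT) = -(-6.38*1000) / 3458.624 = 1.84466424
K = exp(1.84466424)
K = 6.3259754, rounded to 4 significant figures:

6.326


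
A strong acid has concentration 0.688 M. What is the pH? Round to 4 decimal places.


A strong acid dissociates completely, so [H+] equals the given concentration.
pH = -log10([H+]) = -log10(0.688)
pH = 0.16241156, rounded to 4 dp:

0.1624


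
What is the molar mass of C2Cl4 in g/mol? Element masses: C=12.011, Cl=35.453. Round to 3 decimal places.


M = sum(count * atomic_mass) over atoms.
M = 2*12.011 + 4*35.453
M = 24.022 + 141.812
M = 165.834 g/mol, rounded to 3 dp:

165.834 g/mol


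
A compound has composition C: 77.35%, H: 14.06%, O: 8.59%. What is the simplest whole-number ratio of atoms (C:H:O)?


Assume 100 g of compound, divide each mass% by atomic mass to get moles, then normalize by the smallest to get a raw atom ratio.
Moles per 100 g: C: 77.35/12.011 = 6.4399, H: 14.06/1.008 = 13.9484, O: 8.59/15.999 = 0.5369
Raw ratio (divide by min = 0.5369): C: 11.994, H: 25.979, O: 1.0
Multiply by 1 to clear fractions: C: 11.994 ~= 12, H: 25.979 ~= 26, O: 1.0 ~= 1
Reduce by GCD to get the simplest whole-number ratio:

12:26:1


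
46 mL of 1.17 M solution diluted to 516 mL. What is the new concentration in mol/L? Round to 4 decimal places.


Dilution: M1*V1 = M2*V2, solve for M2.
M2 = M1*V1 / V2
M2 = 1.17 * 46 / 516
M2 = 53.82 / 516
M2 = 0.10430233 mol/L, rounded to 4 dp:

0.1043 mol/L


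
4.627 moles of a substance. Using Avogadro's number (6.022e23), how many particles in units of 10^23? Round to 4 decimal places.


N = n * NA, then divide by 1e23 for the requested units.
N / 1e23 = n * 6.022
N / 1e23 = 4.627 * 6.022
N / 1e23 = 27.863794, rounded to 4 dp:

27.8638


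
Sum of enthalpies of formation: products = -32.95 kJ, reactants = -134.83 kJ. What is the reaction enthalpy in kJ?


dH_rxn = sum(dH_f products) - sum(dH_f reactants)
dH_rxn = -32.95 - (-134.83)
dH_rxn = 101.88 kJ:

101.88 kJ


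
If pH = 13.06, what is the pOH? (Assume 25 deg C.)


At 25 deg C, pH + pOH = 14.
pOH = 14 - pH = 14 - 13.06
pOH = 0.94:

0.94


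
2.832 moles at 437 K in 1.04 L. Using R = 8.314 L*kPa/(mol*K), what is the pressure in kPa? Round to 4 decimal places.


PV = nRT, solve for P = nRT / V.
nRT = 2.832 * 8.314 * 437 = 10289.2734
P = 10289.2734 / 1.04
P = 9893.53211538 kPa, rounded to 4 dp:

9893.5321 kPa


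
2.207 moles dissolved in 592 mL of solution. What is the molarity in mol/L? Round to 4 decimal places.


Convert volume to liters: V_L = V_mL / 1000.
V_L = 592 / 1000 = 0.592 L
M = n / V_L = 2.207 / 0.592
M = 3.72804054 mol/L, rounded to 4 dp:

3.7280 mol/L


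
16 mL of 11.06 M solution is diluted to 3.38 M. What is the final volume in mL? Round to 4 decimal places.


Dilution: M1*V1 = M2*V2, solve for V2.
V2 = M1*V1 / M2
V2 = 11.06 * 16 / 3.38
V2 = 176.96 / 3.38
V2 = 52.35502959 mL, rounded to 4 dp:

52.3550 mL


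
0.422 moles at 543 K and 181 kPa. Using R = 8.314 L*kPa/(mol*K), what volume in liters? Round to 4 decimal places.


PV = nRT, solve for V = nRT / P.
nRT = 0.422 * 8.314 * 543 = 1905.1198
V = 1905.1198 / 181
V = 10.52552376 L, rounded to 4 dp:

10.5255 L


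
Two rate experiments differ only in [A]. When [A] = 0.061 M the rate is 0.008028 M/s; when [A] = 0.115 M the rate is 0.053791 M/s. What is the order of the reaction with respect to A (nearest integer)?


Rate is proportional to [A]^n, so rate2/rate1 = ([A]2/[A]1)^n. Take logs to solve for n.
rate2/rate1 = 0.053791 / 0.008028 = 6.7004
[A]2/[A]1 = 0.115 / 0.061 = 1.8852
n = ln(6.7004) / ln(1.8852) = 3.0
Nearest integer order:

3


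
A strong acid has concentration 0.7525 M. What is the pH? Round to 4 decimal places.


A strong acid dissociates completely, so [H+] equals the given concentration.
pH = -log10([H+]) = -log10(0.7525)
pH = 0.1234935, rounded to 4 dp:

0.1235


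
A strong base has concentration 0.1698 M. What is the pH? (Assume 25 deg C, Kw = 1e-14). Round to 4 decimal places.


A strong base dissociates completely, so [OH-] equals the given concentration.
pOH = -log10([OH-]) = -log10(0.1698) = 0.770062
pH = 14 - pOH = 14 - 0.770062
pH = 13.229938, rounded to 4 dp:

13.2299


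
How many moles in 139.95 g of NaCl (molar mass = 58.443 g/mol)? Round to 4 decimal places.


n = mass / M
n = 139.95 / 58.443
n = 2.39464093 mol, rounded to 4 dp:

2.3946 mol


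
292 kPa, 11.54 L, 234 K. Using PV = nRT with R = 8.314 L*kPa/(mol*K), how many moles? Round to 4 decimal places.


PV = nRT, solve for n = PV / (RT).
PV = 292 * 11.54 = 3369.68
RT = 8.314 * 234 = 1945.476
n = 3369.68 / 1945.476
n = 1.7320594 mol, rounded to 4 dp:

1.7321 mol


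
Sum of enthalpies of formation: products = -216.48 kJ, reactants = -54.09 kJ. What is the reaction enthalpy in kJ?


dH_rxn = sum(dH_f products) - sum(dH_f reactants)
dH_rxn = -216.48 - (-54.09)
dH_rxn = -162.39 kJ:

-162.39 kJ


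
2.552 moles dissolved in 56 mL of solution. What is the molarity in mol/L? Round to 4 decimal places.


Convert volume to liters: V_L = V_mL / 1000.
V_L = 56 / 1000 = 0.056 L
M = n / V_L = 2.552 / 0.056
M = 45.57142857 mol/L, rounded to 4 dp:

45.5714 mol/L


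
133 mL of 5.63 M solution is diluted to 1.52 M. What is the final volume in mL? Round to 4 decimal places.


Dilution: M1*V1 = M2*V2, solve for V2.
V2 = M1*V1 / M2
V2 = 5.63 * 133 / 1.52
V2 = 748.79 / 1.52
V2 = 492.625 mL, rounded to 4 dp:

492.6250 mL


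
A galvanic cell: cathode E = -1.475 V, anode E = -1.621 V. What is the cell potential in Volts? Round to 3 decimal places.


Standard cell potential: E_cell = E_cathode - E_anode.
E_cell = -1.475 - (-1.621)
E_cell = 0.146 V, rounded to 3 dp:

0.146 V


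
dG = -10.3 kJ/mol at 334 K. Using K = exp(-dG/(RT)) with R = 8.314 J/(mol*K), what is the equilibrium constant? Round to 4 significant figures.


dG is in kJ/mol; multiply by 1000 to match R in J/(mol*K).
RT = 8.314 * 334 = 2776.876 J/mol
exponent = -dG*1000 / (RT) = -(-10.3*1000) / 2776.876 = 3.70920416
K = exp(3.70920416)
K = 40.821306, rounded to 4 significant figures:

40.82


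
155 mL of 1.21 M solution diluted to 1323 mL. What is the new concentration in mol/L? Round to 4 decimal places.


Dilution: M1*V1 = M2*V2, solve for M2.
M2 = M1*V1 / V2
M2 = 1.21 * 155 / 1323
M2 = 187.55 / 1323
M2 = 0.14176115 mol/L, rounded to 4 dp:

0.1418 mol/L


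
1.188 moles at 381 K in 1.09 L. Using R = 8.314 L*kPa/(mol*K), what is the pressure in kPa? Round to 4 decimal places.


PV = nRT, solve for P = nRT / V.
nRT = 1.188 * 8.314 * 381 = 3763.1492
P = 3763.1492 / 1.09
P = 3452.43045872 kPa, rounded to 4 dp:

3452.4305 kPa


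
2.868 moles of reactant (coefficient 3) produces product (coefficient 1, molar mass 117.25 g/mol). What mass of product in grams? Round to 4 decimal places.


Use the coefficient ratio to convert reactant moles to product moles, then multiply by the product's molar mass.
moles_P = moles_R * (coeff_P / coeff_R) = 2.868 * (1/3) = 0.956
mass_P = moles_P * M_P = 0.956 * 117.25
mass_P = 112.091 g, rounded to 4 dp:

112.0910 g


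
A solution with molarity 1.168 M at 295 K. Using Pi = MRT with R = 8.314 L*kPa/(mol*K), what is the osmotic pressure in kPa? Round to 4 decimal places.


Osmotic pressure (van't Hoff): Pi = M*R*T.
RT = 8.314 * 295 = 2452.63
Pi = 1.168 * 2452.63
Pi = 2864.67184 kPa, rounded to 4 dp:

2864.6718 kPa


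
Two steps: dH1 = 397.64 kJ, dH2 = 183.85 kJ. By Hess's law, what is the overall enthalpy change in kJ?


Hess's law: enthalpy is a state function, so add the step enthalpies.
dH_total = dH1 + dH2 = 397.64 + (183.85)
dH_total = 581.49 kJ:

581.49 kJ


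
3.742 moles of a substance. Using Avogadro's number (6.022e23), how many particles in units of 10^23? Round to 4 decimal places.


N = n * NA, then divide by 1e23 for the requested units.
N / 1e23 = n * 6.022
N / 1e23 = 3.742 * 6.022
N / 1e23 = 22.534324, rounded to 4 dp:

22.5343


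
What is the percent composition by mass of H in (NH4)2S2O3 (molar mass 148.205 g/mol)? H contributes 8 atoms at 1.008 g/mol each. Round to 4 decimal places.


pct = 100 * (n_elem * M_elem) / M_total
mass_contribution = 8 * 1.008 = 8.064 g/mol
pct = 100 * 8.064 / 148.205
pct = 5.44111197 %, rounded to 4 dp:

5.4411 %


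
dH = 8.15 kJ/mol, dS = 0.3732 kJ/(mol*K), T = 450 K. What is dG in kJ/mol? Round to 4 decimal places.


Gibbs: dG = dH - T*dS (consistent units, dS already in kJ/(mol*K)).
T*dS = 450 * 0.3732 = 167.94
dG = 8.15 - (167.94)
dG = -159.79 kJ/mol, rounded to 4 dp:

-159.7900 kJ/mol


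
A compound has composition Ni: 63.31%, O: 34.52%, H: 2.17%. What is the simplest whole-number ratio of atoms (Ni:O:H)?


Assume 100 g of compound, divide each mass% by atomic mass to get moles, then normalize by the smallest to get a raw atom ratio.
Moles per 100 g: Ni: 63.31/58.693 = 1.0787, O: 34.52/15.999 = 2.1576, H: 2.17/1.008 = 2.1528
Raw ratio (divide by min = 1.0787): Ni: 1.0, O: 2.0, H: 1.996
Multiply by 1 to clear fractions: Ni: 1.0 ~= 1, O: 2.0 ~= 2, H: 1.996 ~= 2
Reduce by GCD to get the simplest whole-number ratio:

1:2:2


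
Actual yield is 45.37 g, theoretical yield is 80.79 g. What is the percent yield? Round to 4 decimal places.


% yield = 100 * actual / theoretical
% yield = 100 * 45.37 / 80.79
% yield = 56.15794034 %, rounded to 4 dp:

56.1579 %


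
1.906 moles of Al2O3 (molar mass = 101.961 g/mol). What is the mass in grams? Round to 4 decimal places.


mass = n * M
mass = 1.906 * 101.961
mass = 194.337666 g, rounded to 4 dp:

194.3377 g


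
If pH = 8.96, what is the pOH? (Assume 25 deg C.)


At 25 deg C, pH + pOH = 14.
pOH = 14 - pH = 14 - 8.96
pOH = 5.04:

5.04


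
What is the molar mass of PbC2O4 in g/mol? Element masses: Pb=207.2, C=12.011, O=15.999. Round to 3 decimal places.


M = sum(count * atomic_mass) over atoms.
M = 1*207.2 + 2*12.011 + 4*15.999
M = 207.2 + 24.022 + 63.996
M = 295.218 g/mol, rounded to 3 dp:

295.218 g/mol


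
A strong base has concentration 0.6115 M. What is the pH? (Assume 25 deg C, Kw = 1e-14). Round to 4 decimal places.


A strong base dissociates completely, so [OH-] equals the given concentration.
pOH = -log10([OH-]) = -log10(0.6115) = 0.213604
pH = 14 - pOH = 14 - 0.213604
pH = 13.786396, rounded to 4 dp:

13.7864


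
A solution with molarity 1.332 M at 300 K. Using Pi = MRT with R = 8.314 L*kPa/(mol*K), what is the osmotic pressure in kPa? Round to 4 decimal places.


Osmotic pressure (van't Hoff): Pi = M*R*T.
RT = 8.314 * 300 = 2494.2
Pi = 1.332 * 2494.2
Pi = 3322.2744 kPa, rounded to 4 dp:

3322.2744 kPa


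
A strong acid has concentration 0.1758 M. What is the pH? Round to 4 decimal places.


A strong acid dissociates completely, so [H+] equals the given concentration.
pH = -log10([H+]) = -log10(0.1758)
pH = 0.75498113, rounded to 4 dp:

0.7550


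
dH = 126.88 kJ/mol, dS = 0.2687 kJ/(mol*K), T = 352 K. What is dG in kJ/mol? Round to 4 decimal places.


Gibbs: dG = dH - T*dS (consistent units, dS already in kJ/(mol*K)).
T*dS = 352 * 0.2687 = 94.5824
dG = 126.88 - (94.5824)
dG = 32.2976 kJ/mol, rounded to 4 dp:

32.2976 kJ/mol


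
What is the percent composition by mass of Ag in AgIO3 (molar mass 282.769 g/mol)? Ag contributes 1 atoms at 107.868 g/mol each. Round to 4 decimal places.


pct = 100 * (n_elem * M_elem) / M_total
mass_contribution = 1 * 107.868 = 107.868 g/mol
pct = 100 * 107.868 / 282.769
pct = 38.14703875 %, rounded to 4 dp:

38.1470 %


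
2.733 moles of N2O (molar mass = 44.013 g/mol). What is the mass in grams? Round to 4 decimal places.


mass = n * M
mass = 2.733 * 44.013
mass = 120.287529 g, rounded to 4 dp:

120.2875 g


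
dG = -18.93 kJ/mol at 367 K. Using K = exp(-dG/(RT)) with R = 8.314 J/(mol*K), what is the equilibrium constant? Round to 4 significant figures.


dG is in kJ/mol; multiply by 1000 to match R in J/(mol*K).
RT = 8.314 * 367 = 3051.238 J/mol
exponent = -dG*1000 / (RT) = -(-18.93*1000) / 3051.238 = 6.20403915
K = exp(6.20403915)
K = 494.74335, rounded to 4 significant figures:

494.7


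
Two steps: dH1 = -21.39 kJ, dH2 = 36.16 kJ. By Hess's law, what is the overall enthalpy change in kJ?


Hess's law: enthalpy is a state function, so add the step enthalpies.
dH_total = dH1 + dH2 = -21.39 + (36.16)
dH_total = 14.77 kJ:

14.77 kJ


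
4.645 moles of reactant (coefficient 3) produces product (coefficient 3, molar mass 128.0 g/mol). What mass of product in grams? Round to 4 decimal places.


Use the coefficient ratio to convert reactant moles to product moles, then multiply by the product's molar mass.
moles_P = moles_R * (coeff_P / coeff_R) = 4.645 * (3/3) = 4.645
mass_P = moles_P * M_P = 4.645 * 128.0
mass_P = 594.56 g, rounded to 4 dp:

594.5600 g


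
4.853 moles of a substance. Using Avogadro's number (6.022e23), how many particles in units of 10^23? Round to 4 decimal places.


N = n * NA, then divide by 1e23 for the requested units.
N / 1e23 = n * 6.022
N / 1e23 = 4.853 * 6.022
N / 1e23 = 29.224766, rounded to 4 dp:

29.2248


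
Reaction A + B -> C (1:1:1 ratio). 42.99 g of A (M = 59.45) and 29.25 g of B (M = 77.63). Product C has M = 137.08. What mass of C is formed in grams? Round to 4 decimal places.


Find moles of each reactant; the smaller value is the limiting reagent in a 1:1:1 reaction, so moles_C equals moles of the limiter.
n_A = mass_A / M_A = 42.99 / 59.45 = 0.723129 mol
n_B = mass_B / M_B = 29.25 / 77.63 = 0.376787 mol
Limiting reagent: B (smaller), n_limiting = 0.376787 mol
mass_C = n_limiting * M_C = 0.376787 * 137.08
mass_C = 51.64996196 g, rounded to 4 dp:

51.6500 g


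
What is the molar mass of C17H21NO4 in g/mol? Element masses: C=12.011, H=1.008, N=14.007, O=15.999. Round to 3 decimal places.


M = sum(count * atomic_mass) over atoms.
M = 17*12.011 + 21*1.008 + 1*14.007 + 4*15.999
M = 204.187 + 21.168 + 14.007 + 63.996
M = 303.358 g/mol, rounded to 3 dp:

303.358 g/mol


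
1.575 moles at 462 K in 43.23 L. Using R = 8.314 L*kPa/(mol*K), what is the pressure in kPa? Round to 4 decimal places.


PV = nRT, solve for P = nRT / V.
nRT = 1.575 * 8.314 * 462 = 6049.6821
P = 6049.6821 / 43.23
P = 139.94175573 kPa, rounded to 4 dp:

139.9418 kPa


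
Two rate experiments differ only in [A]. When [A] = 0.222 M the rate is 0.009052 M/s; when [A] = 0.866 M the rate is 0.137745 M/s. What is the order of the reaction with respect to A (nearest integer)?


Rate is proportional to [A]^n, so rate2/rate1 = ([A]2/[A]1)^n. Take logs to solve for n.
rate2/rate1 = 0.137745 / 0.009052 = 15.2171
[A]2/[A]1 = 0.866 / 0.222 = 3.9009
n = ln(15.2171) / ln(3.9009) = 2.0
Nearest integer order:

2


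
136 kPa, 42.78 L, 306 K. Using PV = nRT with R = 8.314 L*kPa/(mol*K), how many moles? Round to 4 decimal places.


PV = nRT, solve for n = PV / (RT).
PV = 136 * 42.78 = 5818.08
RT = 8.314 * 306 = 2544.084
n = 5818.08 / 2544.084
n = 2.28690562 mol, rounded to 4 dp:

2.2869 mol


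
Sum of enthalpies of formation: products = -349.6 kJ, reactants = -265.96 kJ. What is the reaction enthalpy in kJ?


dH_rxn = sum(dH_f products) - sum(dH_f reactants)
dH_rxn = -349.6 - (-265.96)
dH_rxn = -83.64 kJ:

-83.64 kJ


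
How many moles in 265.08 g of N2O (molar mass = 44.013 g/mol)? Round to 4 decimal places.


n = mass / M
n = 265.08 / 44.013
n = 6.022766 mol, rounded to 4 dp:

6.0228 mol


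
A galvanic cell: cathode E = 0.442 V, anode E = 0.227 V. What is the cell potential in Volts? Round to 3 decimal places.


Standard cell potential: E_cell = E_cathode - E_anode.
E_cell = 0.442 - (0.227)
E_cell = 0.215 V, rounded to 3 dp:

0.215 V


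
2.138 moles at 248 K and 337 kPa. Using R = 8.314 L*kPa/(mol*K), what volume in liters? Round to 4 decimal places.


PV = nRT, solve for V = nRT / P.
nRT = 2.138 * 8.314 * 248 = 4408.2823
V = 4408.2823 / 337
V = 13.08095638 L, rounded to 4 dp:

13.0810 L


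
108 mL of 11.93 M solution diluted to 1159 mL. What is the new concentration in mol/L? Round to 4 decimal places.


Dilution: M1*V1 = M2*V2, solve for M2.
M2 = M1*V1 / V2
M2 = 11.93 * 108 / 1159
M2 = 1288.44 / 1159
M2 = 1.11168248 mol/L, rounded to 4 dp:

1.1117 mol/L


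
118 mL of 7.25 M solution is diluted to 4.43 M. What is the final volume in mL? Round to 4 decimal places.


Dilution: M1*V1 = M2*V2, solve for V2.
V2 = M1*V1 / M2
V2 = 7.25 * 118 / 4.43
V2 = 855.5 / 4.43
V2 = 193.11512415 mL, rounded to 4 dp:

193.1151 mL


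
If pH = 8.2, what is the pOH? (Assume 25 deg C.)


At 25 deg C, pH + pOH = 14.
pOH = 14 - pH = 14 - 8.2
pOH = 5.8:

5.80


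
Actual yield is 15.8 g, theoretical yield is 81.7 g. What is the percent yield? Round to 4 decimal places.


% yield = 100 * actual / theoretical
% yield = 100 * 15.8 / 81.7
% yield = 19.33904529 %, rounded to 4 dp:

19.3390 %


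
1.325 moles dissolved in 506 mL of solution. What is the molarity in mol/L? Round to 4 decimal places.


Convert volume to liters: V_L = V_mL / 1000.
V_L = 506 / 1000 = 0.506 L
M = n / V_L = 1.325 / 0.506
M = 2.61857708 mol/L, rounded to 4 dp:

2.6186 mol/L


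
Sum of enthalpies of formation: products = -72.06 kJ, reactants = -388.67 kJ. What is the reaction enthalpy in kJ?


dH_rxn = sum(dH_f products) - sum(dH_f reactants)
dH_rxn = -72.06 - (-388.67)
dH_rxn = 316.61 kJ:

316.61 kJ


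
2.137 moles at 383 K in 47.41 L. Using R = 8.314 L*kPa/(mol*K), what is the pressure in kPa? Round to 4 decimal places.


PV = nRT, solve for P = nRT / V.
nRT = 2.137 * 8.314 * 383 = 6804.7679
P = 6804.7679 / 47.41
P = 143.53022358 kPa, rounded to 4 dp:

143.5302 kPa


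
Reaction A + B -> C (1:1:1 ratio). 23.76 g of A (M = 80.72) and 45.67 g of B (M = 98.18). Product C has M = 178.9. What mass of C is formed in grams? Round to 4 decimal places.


Find moles of each reactant; the smaller value is the limiting reagent in a 1:1:1 reaction, so moles_C equals moles of the limiter.
n_A = mass_A / M_A = 23.76 / 80.72 = 0.294351 mol
n_B = mass_B / M_B = 45.67 / 98.18 = 0.465166 mol
Limiting reagent: A (smaller), n_limiting = 0.294351 mol
mass_C = n_limiting * M_C = 0.294351 * 178.9
mass_C = 52.6593939 g, rounded to 4 dp:

52.6594 g


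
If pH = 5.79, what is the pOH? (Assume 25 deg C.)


At 25 deg C, pH + pOH = 14.
pOH = 14 - pH = 14 - 5.79
pOH = 8.21:

8.21


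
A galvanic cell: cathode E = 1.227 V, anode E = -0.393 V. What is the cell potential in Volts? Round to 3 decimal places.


Standard cell potential: E_cell = E_cathode - E_anode.
E_cell = 1.227 - (-0.393)
E_cell = 1.62 V, rounded to 3 dp:

1.620 V


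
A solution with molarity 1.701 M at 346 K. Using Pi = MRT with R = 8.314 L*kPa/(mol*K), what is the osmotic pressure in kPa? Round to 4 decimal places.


Osmotic pressure (van't Hoff): Pi = M*R*T.
RT = 8.314 * 346 = 2876.644
Pi = 1.701 * 2876.644
Pi = 4893.171444 kPa, rounded to 4 dp:

4893.1714 kPa


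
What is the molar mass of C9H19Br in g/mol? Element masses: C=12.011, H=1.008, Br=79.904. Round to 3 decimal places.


M = sum(count * atomic_mass) over atoms.
M = 9*12.011 + 19*1.008 + 1*79.904
M = 108.099 + 19.152 + 79.904
M = 207.155 g/mol, rounded to 3 dp:

207.155 g/mol


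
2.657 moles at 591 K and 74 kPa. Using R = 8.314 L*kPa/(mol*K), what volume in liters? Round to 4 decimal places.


PV = nRT, solve for V = nRT / P.
nRT = 2.657 * 8.314 * 591 = 13055.3661
V = 13055.3661 / 74
V = 176.42386622 L, rounded to 4 dp:

176.4239 L


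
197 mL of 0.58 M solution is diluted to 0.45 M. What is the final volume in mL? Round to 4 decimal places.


Dilution: M1*V1 = M2*V2, solve for V2.
V2 = M1*V1 / M2
V2 = 0.58 * 197 / 0.45
V2 = 114.26 / 0.45
V2 = 253.91111111 mL, rounded to 4 dp:

253.9111 mL


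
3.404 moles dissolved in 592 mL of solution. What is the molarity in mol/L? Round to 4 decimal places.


Convert volume to liters: V_L = V_mL / 1000.
V_L = 592 / 1000 = 0.592 L
M = n / V_L = 3.404 / 0.592
M = 5.75 mol/L, rounded to 4 dp:

5.7500 mol/L


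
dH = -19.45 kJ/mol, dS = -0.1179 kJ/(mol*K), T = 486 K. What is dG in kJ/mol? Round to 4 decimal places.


Gibbs: dG = dH - T*dS (consistent units, dS already in kJ/(mol*K)).
T*dS = 486 * -0.1179 = -57.2994
dG = -19.45 - (-57.2994)
dG = 37.8494 kJ/mol, rounded to 4 dp:

37.8494 kJ/mol


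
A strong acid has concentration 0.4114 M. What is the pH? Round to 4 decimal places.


A strong acid dissociates completely, so [H+] equals the given concentration.
pH = -log10([H+]) = -log10(0.4114)
pH = 0.38573571, rounded to 4 dp:

0.3857


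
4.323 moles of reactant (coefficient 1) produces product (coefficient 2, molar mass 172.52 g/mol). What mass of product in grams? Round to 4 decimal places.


Use the coefficient ratio to convert reactant moles to product moles, then multiply by the product's molar mass.
moles_P = moles_R * (coeff_P / coeff_R) = 4.323 * (2/1) = 8.646
mass_P = moles_P * M_P = 8.646 * 172.52
mass_P = 1491.60792 g, rounded to 4 dp:

1491.6079 g


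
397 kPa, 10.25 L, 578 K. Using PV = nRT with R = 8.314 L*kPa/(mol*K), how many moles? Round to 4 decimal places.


PV = nRT, solve for n = PV / (RT).
PV = 397 * 10.25 = 4069.25
RT = 8.314 * 578 = 4805.492
n = 4069.25 / 4805.492
n = 0.84679155 mol, rounded to 4 dp:

0.8468 mol


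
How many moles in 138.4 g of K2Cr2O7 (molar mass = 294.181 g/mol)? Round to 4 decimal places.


n = mass / M
n = 138.4 / 294.181
n = 0.47045866 mol, rounded to 4 dp:

0.4705 mol


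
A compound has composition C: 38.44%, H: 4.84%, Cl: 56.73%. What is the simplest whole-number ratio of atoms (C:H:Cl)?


Assume 100 g of compound, divide each mass% by atomic mass to get moles, then normalize by the smallest to get a raw atom ratio.
Moles per 100 g: C: 38.44/12.011 = 3.2004, H: 4.84/1.008 = 4.8016, Cl: 56.73/35.453 = 1.6001
Raw ratio (divide by min = 1.6001): C: 2.0, H: 3.001, Cl: 1.0
Multiply by 1 to clear fractions: C: 2.0 ~= 2, H: 3.001 ~= 3, Cl: 1.0 ~= 1
Reduce by GCD to get the simplest whole-number ratio:

2:3:1


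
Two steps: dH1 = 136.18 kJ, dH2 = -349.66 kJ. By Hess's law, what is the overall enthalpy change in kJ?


Hess's law: enthalpy is a state function, so add the step enthalpies.
dH_total = dH1 + dH2 = 136.18 + (-349.66)
dH_total = -213.48 kJ:

-213.48 kJ


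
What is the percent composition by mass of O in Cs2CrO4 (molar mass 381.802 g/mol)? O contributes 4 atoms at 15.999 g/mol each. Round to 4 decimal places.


pct = 100 * (n_elem * M_elem) / M_total
mass_contribution = 4 * 15.999 = 63.996 g/mol
pct = 100 * 63.996 / 381.802
pct = 16.76156751 %, rounded to 4 dp:

16.7616 %


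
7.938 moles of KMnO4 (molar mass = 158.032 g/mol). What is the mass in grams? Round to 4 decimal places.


mass = n * M
mass = 7.938 * 158.032
mass = 1254.458016 g, rounded to 4 dp:

1254.4580 g


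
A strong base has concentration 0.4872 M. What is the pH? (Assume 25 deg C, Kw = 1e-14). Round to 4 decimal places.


A strong base dissociates completely, so [OH-] equals the given concentration.
pOH = -log10([OH-]) = -log10(0.4872) = 0.312293
pH = 14 - pOH = 14 - 0.312293
pH = 13.687707, rounded to 4 dp:

13.6877


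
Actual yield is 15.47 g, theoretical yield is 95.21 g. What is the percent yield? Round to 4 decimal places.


% yield = 100 * actual / theoretical
% yield = 100 * 15.47 / 95.21
% yield = 16.24829325 %, rounded to 4 dp:

16.2483 %


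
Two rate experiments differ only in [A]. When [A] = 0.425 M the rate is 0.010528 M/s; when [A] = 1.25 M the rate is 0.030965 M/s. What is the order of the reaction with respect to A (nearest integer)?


Rate is proportional to [A]^n, so rate2/rate1 = ([A]2/[A]1)^n. Take logs to solve for n.
rate2/rate1 = 0.030965 / 0.010528 = 2.9412
[A]2/[A]1 = 1.25 / 0.425 = 2.9412
n = ln(2.9412) / ln(2.9412) = 1.0
Nearest integer order:

1


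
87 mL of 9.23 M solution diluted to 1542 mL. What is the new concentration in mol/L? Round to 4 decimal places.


Dilution: M1*V1 = M2*V2, solve for M2.
M2 = M1*V1 / V2
M2 = 9.23 * 87 / 1542
M2 = 803.01 / 1542
M2 = 0.52075875 mol/L, rounded to 4 dp:

0.5208 mol/L


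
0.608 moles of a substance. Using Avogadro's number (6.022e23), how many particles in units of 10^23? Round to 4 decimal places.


N = n * NA, then divide by 1e23 for the requested units.
N / 1e23 = n * 6.022
N / 1e23 = 0.608 * 6.022
N / 1e23 = 3.661376, rounded to 4 dp:

3.6614
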